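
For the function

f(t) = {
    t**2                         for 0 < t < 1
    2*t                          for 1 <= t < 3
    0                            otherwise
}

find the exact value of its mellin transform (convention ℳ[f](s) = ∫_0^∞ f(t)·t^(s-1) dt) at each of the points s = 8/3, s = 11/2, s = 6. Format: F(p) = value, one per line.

F(8/3) = -51/154 + 162*3**(2/3)/11
F(11/2) = -34/195 + 2916*sqrt(3)/13
F(6) = 34983/56

the shared t-power comes off first: t**(3/2) on [0, 1); 2*sqrt(t) on [1, 3)
along the cuts 1, ℳ[f](s) splits into 2 integrals
the [0, 1) slice contributes ∫ t**2·t^(s-1) dt
on [1, 3): add ∫ 2*t·t^(s-1) dt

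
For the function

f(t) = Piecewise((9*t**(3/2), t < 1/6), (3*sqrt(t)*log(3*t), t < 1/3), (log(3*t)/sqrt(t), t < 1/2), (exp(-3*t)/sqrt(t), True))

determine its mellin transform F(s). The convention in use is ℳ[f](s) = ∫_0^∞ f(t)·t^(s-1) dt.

strip the shared t-power: 9*t on [0, 1/6); 3*log(3*t) on [1/6, 1/3); log(3*t)/t on [1/3, 1/2); …
remove the shared t-power first: 9*t**2 on [0, 1/6); 3*t*log(3*t) on [1/6, 1/3); log(3*t) on [1/3, 1/2); …
undo the common scale on t: t**2 on [0, 1/2); t*log(t) on [1/2, 1); log(t) on [1, 3/2); …
decompose at 1/6, 1/3, 1/2; ℳ[f](s) sums the 4 pieces' integrals
piece [0, 1/6): integrate 9*t**(3/2) against the kernel
∫ over [1/6, 1/3) of 3*sqrt(t)*log(3*t)·t^(s-1) joins the sum
segment 1/3 to 1/2 holds log(3*t)/sqrt(t); add its integral
[1/2, ∞) adds the kernel integral of exp(-3*t)/sqrt(t)

6**(-s - 1/2)*(3*2**(s + 1/2)*(2*s - 1)**2*(2*s + 3)*(8*s + (2*s - 1)**2)*uppergamma(s - 1/2, 3/2) + 2**(s + 5/2)*(-6*s - 9)*(2*s - 1)**2 + 3*2**(s + 5/2)*(2*s + 3)*(8*s + (2*s - 1)**2) + 3**(s + 1/2)*(2*s - 1)*(2*s + 3)*(8*s + (2*s - 1)**2)*(-4*log(2) + 4*log(3)) - 8*3**(s + 1/2)*(2*s + 3)*(8*s + (2*s - 1)**2) + 6*(2*s - 1)**3*(2*s + 3)*log(2) + 12*(2*s - 1)**2*(2*s + 3)*log(2) + (2*s - 1)**2*(24*s + 36) + (2*s - 1)**2*(24*s + 3*(2*s - 1)**2))/((2*s - 1)**2*(2*s + 3)*(8*s + (2*s - 1)**2))
  Re(s) > -3/2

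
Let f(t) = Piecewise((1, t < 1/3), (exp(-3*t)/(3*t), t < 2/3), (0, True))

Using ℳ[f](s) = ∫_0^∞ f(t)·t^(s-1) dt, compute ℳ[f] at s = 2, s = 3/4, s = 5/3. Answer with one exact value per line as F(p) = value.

peel off the common scale on t: 1 on [0, 1); exp(-t)/t on [1, 2)
undo the shared t-power: t on [0, 1); exp(-t) on [1, 2)
decompose at 1/3; ℳ[f](s) sums the 2 pieces' integrals
for t in [0, 1/3): the term is ∫ 1·t^(s-1)
[1/3, 2/3) adds the kernel integral of exp(-3*t)/(3*t)

F(2) = (-2 + 2*E + exp(2))*exp(-2)/18
F(3/4) = 3**(1/4)*(-3*uppergamma(-1/4, 2) + 3*uppergamma(-1/4, 1) + 4)/9
F(5/3) = 3**(1/3)*(-5*uppergamma(2/3, 2) + 5*uppergamma(2/3, 1) + 3)/45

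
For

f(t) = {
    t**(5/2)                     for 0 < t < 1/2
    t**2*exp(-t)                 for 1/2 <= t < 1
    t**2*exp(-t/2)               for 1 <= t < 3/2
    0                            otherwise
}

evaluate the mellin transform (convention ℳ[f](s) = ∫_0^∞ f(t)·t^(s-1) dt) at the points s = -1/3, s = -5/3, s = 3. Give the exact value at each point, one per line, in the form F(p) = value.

remove the shared t-power first: sqrt(t) on [0, 1/2); exp(-t) on [1/2, 1); exp(-t/2) on [1, 3/2)
along the cuts 1/2, 1, ℳ[f](s) splits into 3 integrals
for t in [0, 1/2): the term is ∫ t**(5/2)·t^(s-1)
on [1/2, 1): add ∫ t**2*exp(-t)·t^(s-1) dt
over [1, 3/2), the kernel integral of t**2*exp(-t/2) enters the sum

F(-1/3) = -2*2**(2/3)*uppergamma(5/3, 3/4) - uppergamma(5/3, 1) + 3*2**(5/6)/52 + uppergamma(5/3, 1/2) + 2*2**(2/3)*uppergamma(5/3, 1/2)
F(-5/3) = -2**(1/3)*uppergamma(1/3, 3/4) - uppergamma(1/3, 1) + uppergamma(1/3, 1/2) + 3*2**(1/6)/5 + 2**(1/3)*uppergamma(1/3, 1/2)
F(3) = -12993*exp(-3/4)/8 - 65*exp(-1) + sqrt(2)/352 + 20889*exp(-1/2)/16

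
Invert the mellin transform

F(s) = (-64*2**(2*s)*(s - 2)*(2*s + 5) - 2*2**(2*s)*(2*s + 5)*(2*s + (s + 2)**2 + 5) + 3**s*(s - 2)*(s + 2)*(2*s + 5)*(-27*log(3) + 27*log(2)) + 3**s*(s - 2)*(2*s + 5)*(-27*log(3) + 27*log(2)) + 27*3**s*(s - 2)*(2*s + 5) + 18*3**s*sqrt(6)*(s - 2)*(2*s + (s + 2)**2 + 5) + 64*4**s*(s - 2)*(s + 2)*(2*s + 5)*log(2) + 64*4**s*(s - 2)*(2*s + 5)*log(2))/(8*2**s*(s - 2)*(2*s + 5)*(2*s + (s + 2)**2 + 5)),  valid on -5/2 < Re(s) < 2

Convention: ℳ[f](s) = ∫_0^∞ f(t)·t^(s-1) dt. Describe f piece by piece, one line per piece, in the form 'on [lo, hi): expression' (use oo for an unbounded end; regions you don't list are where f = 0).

strip the shared t-power: sqrt(t) on [0, 3/2); t*log(t) on [3/2, 2); t**(-4) on [2, ∞)
cuts at 3/2, 2: linearity sums the 3 kernel integrals
on [0, 3/2): add ∫ t**(5/2)·t^(s-1) dt
the [3/2, 2) slice contributes ∫ t**3*log(t)·t^(s-1) dt
[2, ∞) adds the kernel integral of t**(-2)

on [0, 3/2): t**(5/2)
on [3/2, 2): t**3*log(t)
on [2, oo): t**(-2)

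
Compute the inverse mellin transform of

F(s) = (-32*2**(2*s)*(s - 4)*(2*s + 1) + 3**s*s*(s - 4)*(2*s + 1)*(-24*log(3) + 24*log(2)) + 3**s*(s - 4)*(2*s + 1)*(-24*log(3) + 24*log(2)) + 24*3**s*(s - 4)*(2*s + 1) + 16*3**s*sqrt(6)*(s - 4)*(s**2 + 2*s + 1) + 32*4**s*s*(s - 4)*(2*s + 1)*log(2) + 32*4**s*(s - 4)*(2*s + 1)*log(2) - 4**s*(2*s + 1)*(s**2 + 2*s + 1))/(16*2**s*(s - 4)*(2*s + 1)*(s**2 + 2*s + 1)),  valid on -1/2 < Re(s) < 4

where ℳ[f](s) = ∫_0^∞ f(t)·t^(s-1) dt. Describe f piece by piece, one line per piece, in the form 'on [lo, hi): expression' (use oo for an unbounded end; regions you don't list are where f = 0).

cuts at 3/2, 2: linearity sums the 3 kernel integrals
segment [0, 3/2) carries sqrt(t); integrate it
for t in [3/2, 2): the term is ∫ t*log(t)·t^(s-1)
over [2, ∞), the kernel integral of t**(-4) enters the sum

on [0, 3/2): sqrt(t)
on [3/2, 2): t*log(t)
on [2, oo): t**(-4)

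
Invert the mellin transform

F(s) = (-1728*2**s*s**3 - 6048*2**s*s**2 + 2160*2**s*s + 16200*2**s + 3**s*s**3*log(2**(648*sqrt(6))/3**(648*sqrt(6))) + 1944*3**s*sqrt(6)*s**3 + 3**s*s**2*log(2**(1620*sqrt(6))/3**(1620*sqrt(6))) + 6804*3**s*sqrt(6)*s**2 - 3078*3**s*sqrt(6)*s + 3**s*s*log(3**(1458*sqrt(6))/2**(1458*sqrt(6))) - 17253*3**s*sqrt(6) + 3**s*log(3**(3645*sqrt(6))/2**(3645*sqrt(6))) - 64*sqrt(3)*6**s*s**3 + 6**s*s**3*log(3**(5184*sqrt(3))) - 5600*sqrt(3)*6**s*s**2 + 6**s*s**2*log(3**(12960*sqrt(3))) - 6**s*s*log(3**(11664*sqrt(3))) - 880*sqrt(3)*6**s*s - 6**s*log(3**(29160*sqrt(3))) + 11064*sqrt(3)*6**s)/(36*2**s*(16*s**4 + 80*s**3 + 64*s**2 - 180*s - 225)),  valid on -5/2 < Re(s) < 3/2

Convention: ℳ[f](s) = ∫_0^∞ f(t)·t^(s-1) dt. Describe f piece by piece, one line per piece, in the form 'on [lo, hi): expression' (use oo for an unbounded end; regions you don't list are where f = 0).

back out the shared t-power: t**2 on [0, 1); t*(t + 3) on [1, 3/2); t**2*log(t) on [3/2, 3); …
remove the shared t-power first: t on [0, 1); t + 3 on [1, 3/2); t*log(t) on [3/2, 3); …
the 4 pieces separated at 1, 3/2, 3 each add one integral
∫ t**(5/2)·t^(s-1) over [0, 1)
segment 1 to 3/2 holds t**(3/2)*(t + 3); add its integral
segment 3/2 to 3 holds t**(5/2)*log(t); add its integral
segment [3, ∞) carries t**(-3/2); integrate it

on [0, 1): t**(5/2)
on [1, 3/2): t**(3/2)*(t + 3)
on [3/2, 3): t**(5/2)*log(t)
on [3, oo): t**(-3/2)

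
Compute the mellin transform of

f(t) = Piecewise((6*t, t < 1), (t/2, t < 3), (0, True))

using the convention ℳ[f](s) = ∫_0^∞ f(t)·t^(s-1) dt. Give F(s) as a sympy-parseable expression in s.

(3**(s + 1) + 11)/(2*(s + 1))
  Re(s) > -1

integrate the 2 segments split at 1, then add the results
∫ over [0, 1) of 6*t·t^(s-1) joins the sum
piece [1, 3): integrate t/2 against the kernel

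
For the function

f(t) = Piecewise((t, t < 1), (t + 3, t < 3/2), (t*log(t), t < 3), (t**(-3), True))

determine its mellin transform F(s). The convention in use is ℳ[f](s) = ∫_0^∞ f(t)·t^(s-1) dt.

summing 4 kernel integrals split by 1, 3/2, 3 yields ℳ[f](s)
[0, 1) adds the kernel integral of t
over [1, 3/2), the kernel integral of (t + 3) enters the sum
segment [3/2, 3) carries t*log(t); integrate it
segment [3, ∞) carries t**(-3); integrate it

(-162*2**s*s*(s - 3)*(s**2 + 2*s + 1) - 162*2**s*(s - 3)*(s**2 + 2*s + 1) - 81*3**s*s**2*(s - 3)*(s + 1)*log(3) + 81*3**s*s**2*(s - 3)*(s + 1)*log(2) - 81*3**s*s*(s - 3)*(s + 1)*log(3) + 81*3**s*s*(s - 3)*(s + 1)*log(2) + 81*3**s*s*(s - 3)*(s + 1) + 243*3**s*s*(s - 3)*(s**2 + 2*s + 1) + 162*3**s*(s - 3)*(s**2 + 2*s + 1) + 162*6**s*s**2*(s - 3)*(s + 1)*log(3) - 162*6**s*s*(s - 3)*(s + 1) + 162*6**s*s*(s - 3)*(s + 1)*log(3) - 2*6**s*s*(s + 1)*(s**2 + 2*s + 1))/(54*2**s*s*(s - 3)*(s + 1)*(s**2 + 2*s + 1))
  -1 < Re(s) < 3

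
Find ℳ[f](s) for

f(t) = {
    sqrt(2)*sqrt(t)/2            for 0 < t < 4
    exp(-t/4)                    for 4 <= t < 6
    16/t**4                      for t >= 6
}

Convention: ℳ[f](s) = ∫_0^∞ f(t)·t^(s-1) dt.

strip the common scale on t: sqrt(t) on [0, 2); exp(-t/2) on [2, 3); t**(-4) on [3, ∞)
summing 3 kernel integrals split by 4, 6 yields ℳ[f](s)
between 0 and 4 the integrand is sqrt(2)*sqrt(t)/2·t^(s-1)
∫ over [4, 6) of exp(-t/4)·t^(s-1) joins the sum
∫ over [6, ∞) of 16/t**4·t^(s-1) joins the sum

2**s*(2**s*(s - 4)*(2*s + 1)*uppergamma(s, 1) - 2**s*(s - 4)*(2*s + 1)*uppergamma(s, 3/2) + 2*2**(s + 1/2)*(s - 4) - 3**s*(2*s + 1)/81)/((s - 4)*(2*s + 1))
  -1/2 < Re(s) < 4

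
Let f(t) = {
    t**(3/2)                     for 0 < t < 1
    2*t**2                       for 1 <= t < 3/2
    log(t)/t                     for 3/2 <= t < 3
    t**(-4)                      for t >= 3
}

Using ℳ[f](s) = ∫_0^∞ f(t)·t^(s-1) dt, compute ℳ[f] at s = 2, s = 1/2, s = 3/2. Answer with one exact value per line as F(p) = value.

the 4 pieces separated at 1, 3/2, 3 each add one integral
piece [0, 1): integrate t**(3/2) against the kernel
∫ over [1, 3/2) of 2*t**2·t^(s-1) joins the sum
∫ over [3/2, 3) of log(t)/t·t^(s-1) joins the sum
on [3, ∞) integrate f = t**(-4) against the kernel

F(2) = 1759/2016 + 3*log(2)/2 + 3*log(3)/2
F(1/2) = -754*sqrt(3)/567 - 2*sqrt(3)*log(3)/3 - 2*sqrt(6)*log(2)/3 - 3/10 + 2*sqrt(6)*log(3)/3 + 67*sqrt(6)/30
F(3/2) = -538*sqrt(3)/135 - 5/21 + log(2**(sqrt(6))*3**(-sqrt(6) + 2*sqrt(3))) + 83*sqrt(6)/28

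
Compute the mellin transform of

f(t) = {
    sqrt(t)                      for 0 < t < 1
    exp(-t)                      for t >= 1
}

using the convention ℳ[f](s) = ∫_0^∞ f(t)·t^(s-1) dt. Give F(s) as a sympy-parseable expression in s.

((2*s + 1)*uppergamma(s, 1) + 2)/(2*s + 1)
  Re(s) > -1/2

f breaks at 1 into 2 integrals to sum
[0, 1) adds the kernel integral of sqrt(t)
over [1, ∞), the kernel integral of exp(-t) enters the sum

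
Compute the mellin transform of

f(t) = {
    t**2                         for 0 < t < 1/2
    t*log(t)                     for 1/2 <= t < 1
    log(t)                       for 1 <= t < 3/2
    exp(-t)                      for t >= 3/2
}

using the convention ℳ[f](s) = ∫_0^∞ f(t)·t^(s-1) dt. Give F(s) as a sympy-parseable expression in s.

the 4 pieces separated at 1/2, 1, 3/2 each add one integral
[0, 1/2) adds the kernel integral of t**2
segment 1/2 to 1 holds t*log(t); add its integral
[1, 3/2) adds the kernel integral of log(t)
on [3/2, ∞): add ∫ exp(-t)·t^(s-1) dt

(4*2**s*s**2*(s + 2)*(s**2 + 2*s + 1)*uppergamma(s, 3/2) - 4*2**s*s**2*(s + 2) + 4*2**s*(s + 2)*(s**2 + 2*s + 1) + 3**s*s*(s + 2)*(-4*log(2) + 4*log(3))*(s**2 + 2*s + 1) - 4*3**s*(s + 2)*(s**2 + 2*s + 1) + s**3*(s + 2)*log(4) + s**2*(s + 2)*log(4) + 2*s**2*(s + 2) + s**2*(s**2 + 2*s + 1))/(4*2**s*s**2*(s + 2)*(s**2 + 2*s + 1))
  Re(s) > -2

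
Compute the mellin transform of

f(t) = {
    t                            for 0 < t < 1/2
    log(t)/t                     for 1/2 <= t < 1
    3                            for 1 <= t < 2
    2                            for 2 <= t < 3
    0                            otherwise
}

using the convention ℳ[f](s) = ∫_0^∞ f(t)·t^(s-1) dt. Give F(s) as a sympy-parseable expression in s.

cuts at 1/2, 1, 2: linearity sums the 4 kernel integrals
[0, 1/2) adds the kernel integral of t
∫ log(t)/t·t^(s-1) over [1/2, 1)
segment [1, 2) carries 3; integrate it
piece [2, 3): integrate 2 against the kernel

(2*2**(2*s)*(s + 1)*(s**2 - 2*s + 1) - 2*2**s*s*(s + 1) - 6*2**s*(s + 1)*(s**2 - 2*s + 1) + 4*6**s*(s + 1)*(s**2 - 2*s + 1) + 4*s**2*(s + 1)*log(2) - 4*s*(s + 1)*log(2) + 4*s*(s + 1) + s*(s**2 - 2*s + 1))/(2*2**s*s*(s + 1)*(s**2 - 2*s + 1))
  Re(s) > -1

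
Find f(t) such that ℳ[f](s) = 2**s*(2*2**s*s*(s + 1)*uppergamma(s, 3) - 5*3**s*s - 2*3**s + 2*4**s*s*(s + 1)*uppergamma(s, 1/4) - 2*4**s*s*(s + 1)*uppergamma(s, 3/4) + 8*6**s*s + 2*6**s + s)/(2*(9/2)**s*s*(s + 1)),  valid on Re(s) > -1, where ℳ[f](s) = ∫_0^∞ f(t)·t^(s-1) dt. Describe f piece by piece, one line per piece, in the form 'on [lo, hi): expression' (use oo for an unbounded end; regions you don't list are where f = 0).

on [0, 4/9): 9*t/8
on [4/9, 4/3): exp(-9*t/16)
on [4/3, 8/3): 9*t/8 + 1
on [8/3, oo): exp(-9*t/8)

reversing the common scale on t: 9*t/4 on [0, 2/9); exp(-9*t/8) on [2/9, 2/3); 9*t/4 + 1 on [2/3, 4/3); …
peel off the common scale on t: 3*t/2 on [0, 1/3); exp(-3*t/4) on [1/3, 1); 3*t/2 + 1 on [1, 2); …
peel off the common scale on t: t on [0, 1/2); exp(-t/2) on [1/2, 3/2); t + 1 on [3/2, 3); …
slice at 4/9, 4/3, 8/3, transform all 4 pieces, and sum them
[0, 4/9) adds the kernel integral of 9*t/8
segment 4/9 to 4/3 holds exp(-9*t/16); add its integral
∫ (9*t/8 + 1)·t^(s-1) over [4/3, 8/3)
for t in [8/3, ∞): the term is ∫ exp(-9*t/8)·t^(s-1)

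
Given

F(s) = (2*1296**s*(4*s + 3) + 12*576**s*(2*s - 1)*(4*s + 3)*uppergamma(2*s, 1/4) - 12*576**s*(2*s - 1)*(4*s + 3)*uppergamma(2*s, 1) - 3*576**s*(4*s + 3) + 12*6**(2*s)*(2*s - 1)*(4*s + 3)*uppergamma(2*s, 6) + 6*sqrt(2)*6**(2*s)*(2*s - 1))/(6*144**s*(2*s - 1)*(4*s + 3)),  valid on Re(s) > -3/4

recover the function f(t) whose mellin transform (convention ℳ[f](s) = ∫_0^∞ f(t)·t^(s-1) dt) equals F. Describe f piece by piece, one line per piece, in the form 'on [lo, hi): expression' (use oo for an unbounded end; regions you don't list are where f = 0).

strip the power substitution: t**(3/2) on [0, 1/2); exp(-t/2) on [1/2, 2); 1/(2*t) on [2, 3); …
cuts at 1/4, 4, 9: linearity sums the 4 kernel integrals
between 0 and 1/4 the integrand is t**(3/4)·t^(s-1)
segment 1/4 to 4 holds exp(-sqrt(t)/2); add its integral
∫ over [4, 9) of 1/(2*sqrt(t))·t^(s-1) joins the sum
over [9, ∞), the kernel integral of exp(-2*sqrt(t)) enters the sum

on [0, 1/4): t**(3/4)
on [1/4, 4): exp(-sqrt(t)/2)
on [4, 9): 1/(2*sqrt(t))
on [9, oo): exp(-2*sqrt(t))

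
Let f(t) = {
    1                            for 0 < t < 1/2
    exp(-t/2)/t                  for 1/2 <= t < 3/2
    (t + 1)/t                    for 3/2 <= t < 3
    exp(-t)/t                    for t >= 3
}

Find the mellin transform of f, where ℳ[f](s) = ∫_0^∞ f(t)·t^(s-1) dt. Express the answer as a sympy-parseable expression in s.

reversing the shared t-power: t on [0, 1/2); exp(-t/2) on [1/2, 3/2); t + 1 on [3/2, 3); …
breakpoints 1/2, 3/2, 3: one integral from each of the 4 segments
over [0, 1/2), the kernel integral of 1 enters the sum
over [1/2, 3/2), the kernel integral of exp(-t/2)/t enters the sum
for t in [3/2, 3): the term is ∫ (t + 1)/t·t^(s-1)
segment [3, ∞) carries exp(-t)/t; integrate it

(3*2**(2*s)*s*(s - 1)*uppergamma(s - 1, 1/4) - 3*2**(2*s)*s*(s - 1)*uppergamma(s - 1, 3/4) + 6*2**s*s*(s - 1)*uppergamma(s - 1, 3) + 10*3**s*(1 - s) - 4*3**s + 8*6**s*(s - 1) + 2*6**s + 6*s - 6)/(6*2**s*s*(s - 1))
  Re(s) > 0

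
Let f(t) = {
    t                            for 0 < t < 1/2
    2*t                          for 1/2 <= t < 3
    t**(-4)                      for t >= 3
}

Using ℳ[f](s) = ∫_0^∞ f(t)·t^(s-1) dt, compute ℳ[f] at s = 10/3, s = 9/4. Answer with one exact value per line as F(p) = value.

F(10/3) = 2**(2/3)*(-3 + 7880*6**(1/3))/416
F(9/4) = 2**(3/4)*(-63 + 27320*6**(1/4))/3276

slice at 1/2, 3, transform all 3 pieces, and sum them
on [0, 1/2) integrate f = t against the kernel
between 1/2 and 3 the integrand is 2*t·t^(s-1)
∫ over [3, ∞) of t**(-4)·t^(s-1) joins the sum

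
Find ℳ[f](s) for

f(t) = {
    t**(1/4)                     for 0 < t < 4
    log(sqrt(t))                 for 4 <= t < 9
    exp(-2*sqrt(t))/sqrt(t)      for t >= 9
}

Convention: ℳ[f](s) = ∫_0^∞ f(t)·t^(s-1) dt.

peel off the power substitution: sqrt(t) on [0, 2); log(t) on [2, 3); exp(-2*t)/t on [3, ∞)
peel off the shared t-power: t**(3/2) on [0, 2); t*log(t) on [2, 3); exp(-2*t) on [3, ∞)
decompose at 4, 9; ℳ[f](s) sums the 3 pieces' integrals
segment 0 to 4 holds t**(1/4); add its integral
∫ log(sqrt(t))·t^(s-1) over [4, 9)
piece [9, ∞): integrate exp(-2*sqrt(t))/sqrt(t) against the kernel

(-4*144**s*s**2*log(2) + 4*144**s*sqrt(2)*s**2 - 144**s*s*log(4)/2 + 2*144**s*s + 144**s/2 + 4*324**s*s**2*log(3) - 2*324**s*s + 324**s*s*log(3) - 324**s/2 + 16*9**s*s**3*uppergamma(2*s - 1, 6) + 4*9**s*s**2*uppergamma(2*s - 1, 6))/(36**s*s**2*(4*s + 1))
  Re(s) > -1/4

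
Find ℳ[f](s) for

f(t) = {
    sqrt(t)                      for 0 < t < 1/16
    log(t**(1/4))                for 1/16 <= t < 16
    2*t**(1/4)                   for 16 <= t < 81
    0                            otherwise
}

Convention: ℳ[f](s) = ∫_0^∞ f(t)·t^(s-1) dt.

strip the power substitution: t on [0, 1/4); log(sqrt(t)) on [1/4, 4); 2*sqrt(t) on [4, 9)
strip the power substitution: t**2 on [0, 1/2); log(t) on [1/2, 2); 2*t on [2, 3)
treat the 3 regions marked off by 1/16, 16 separately and sum
on [0, 1/16) integrate f = sqrt(t) against the kernel
between 1/16 and 16 the integrand is log(t**(1/4))·t^(s-1)
piece [16, 81): integrate 2*t**(1/4) against the kernel

(-64*2**(8*s)*s**2*(2*s + 1) + 4*256**s*s*(2*s + 1)*(4*s + 1)*log(2) - 256**s*(2*s + 1)*(4*s + 1) + 96*6**(4*s)*s**2*(2*s + 1) + 2*s**2*(4*s + 1) + 4*s*(2*s + 1)*(4*s + 1)*log(2) + (2*s + 1)*(4*s + 1))/(4*2**(4*s)*s**2*(2*s + 1)*(4*s + 1))
  Re(s) > -1/2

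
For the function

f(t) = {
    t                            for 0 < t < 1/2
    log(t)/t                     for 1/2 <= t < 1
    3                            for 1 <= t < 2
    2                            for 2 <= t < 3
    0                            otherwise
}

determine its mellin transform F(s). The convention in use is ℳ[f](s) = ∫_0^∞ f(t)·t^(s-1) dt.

(2*2**(2*s)*(s + 1)*(s**2 - 2*s + 1) - 2*2**s*s*(s + 1) - 6*2**s*(s + 1)*(s**2 - 2*s + 1) + 4*6**s*(s + 1)*(s**2 - 2*s + 1) + 4*s**2*(s + 1)*log(2) - 4*s*(s + 1)*log(2) + 4*s*(s + 1) + s*(s**2 - 2*s + 1))/(2*2**s*s*(s + 1)*(s**2 - 2*s + 1))
  Re(s) > -1

integrate the 4 segments split at 1/2, 1, 2, then add the results
∫ over [0, 1/2) of t·t^(s-1) joins the sum
piece [1/2, 1): integrate log(t)/t against the kernel
piece [1, 2): integrate 3 against the kernel
∫ over [2, 3) of 2·t^(s-1) joins the sum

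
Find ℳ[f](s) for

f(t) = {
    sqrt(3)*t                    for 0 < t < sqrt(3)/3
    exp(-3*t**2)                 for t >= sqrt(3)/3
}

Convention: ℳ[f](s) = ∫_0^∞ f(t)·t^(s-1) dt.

((s + 1)*uppergamma(s/2, 1) + 2)/(2*3**(s/2)*(s + 1))
  Re(s) > -1

the power substitution comes off first: sqrt(3)*sqrt(t) on [0, 1/3); exp(-3*t) on [1/3, ∞)
strip the common scale on t: sqrt(t) on [0, 1); exp(-t) on [1, ∞)
slice at sqrt(3)/3, transform all 2 pieces, and sum them
over [0, sqrt(3)/3), the kernel integral of sqrt(3)*t enters the sum
∫ exp(-3*t**2)·t^(s-1) over [sqrt(3)/3, ∞)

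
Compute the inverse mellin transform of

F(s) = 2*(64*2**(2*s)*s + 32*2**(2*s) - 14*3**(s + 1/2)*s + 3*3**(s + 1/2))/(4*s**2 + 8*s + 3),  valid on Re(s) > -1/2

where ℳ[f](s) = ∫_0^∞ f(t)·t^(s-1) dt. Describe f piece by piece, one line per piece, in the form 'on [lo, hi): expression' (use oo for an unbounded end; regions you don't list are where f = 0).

split f at 3: ℳ[f](s) collects 2 kernel integrals
the [0, 3) slice contributes ∫ 5*sqrt(t)·t^(s-1) dt
[3, 4) adds the kernel integral of 4*t**(3/2)

on [0, 3): 5*sqrt(t)
on [3, 4): 4*t**(3/2)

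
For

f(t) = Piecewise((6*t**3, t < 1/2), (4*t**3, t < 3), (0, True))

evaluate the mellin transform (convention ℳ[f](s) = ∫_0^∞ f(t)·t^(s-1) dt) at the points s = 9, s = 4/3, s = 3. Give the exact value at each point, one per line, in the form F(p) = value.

F(9) = 4353564673/24576
F(4/3) = 3*2**(2/3)/208 + 972*3**(1/3)/13
F(3) = 93313/192

treat the 2 regions marked off by 1/2 separately and sum
∫ 6*t**3·t^(s-1) over [0, 1/2)
[1/2, 3) adds the kernel integral of 4*t**3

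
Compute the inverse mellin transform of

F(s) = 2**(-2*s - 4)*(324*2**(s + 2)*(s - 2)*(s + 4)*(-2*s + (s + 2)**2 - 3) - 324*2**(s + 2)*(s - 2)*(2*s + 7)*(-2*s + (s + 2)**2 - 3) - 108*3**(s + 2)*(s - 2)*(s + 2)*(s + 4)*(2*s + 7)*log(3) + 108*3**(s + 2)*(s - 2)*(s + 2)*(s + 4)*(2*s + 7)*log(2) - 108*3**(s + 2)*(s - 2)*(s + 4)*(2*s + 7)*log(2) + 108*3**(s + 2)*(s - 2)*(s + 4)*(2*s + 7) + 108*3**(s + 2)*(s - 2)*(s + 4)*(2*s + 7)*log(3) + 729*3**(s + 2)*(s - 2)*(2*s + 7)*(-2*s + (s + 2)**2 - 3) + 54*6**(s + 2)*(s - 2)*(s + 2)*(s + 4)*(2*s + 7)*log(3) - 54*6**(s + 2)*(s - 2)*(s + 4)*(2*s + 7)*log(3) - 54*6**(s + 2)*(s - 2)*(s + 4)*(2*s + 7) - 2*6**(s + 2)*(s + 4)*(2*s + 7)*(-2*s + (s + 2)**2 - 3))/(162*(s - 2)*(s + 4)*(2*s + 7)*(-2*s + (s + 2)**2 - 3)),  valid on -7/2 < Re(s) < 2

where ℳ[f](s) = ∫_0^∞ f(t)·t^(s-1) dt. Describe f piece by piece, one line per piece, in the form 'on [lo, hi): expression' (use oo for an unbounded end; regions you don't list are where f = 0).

on [0, 1/2): 2*sqrt(2)*t**(7/2)
on [1/2, 3/4): 8*t**4
on [3/4, 3/2): t*log(2*t)/2
on [3/2, oo): 1/(16*t**2)

back out the shared t-power: 2*sqrt(2)*t**(3/2) on [0, 1/2); 8*t**2 on [1/2, 3/4); log(2*t)/(2*t) on [3/4, 3/2); …
remove the common scale on t first: t**(3/2) on [0, 1); 2*t**2 on [1, 3/2); log(t)/t on [3/2, 3); …
decompose at 1/2, 3/4, 3/2; ℳ[f](s) sums the 4 pieces' integrals
over [0, 1/2), the kernel integral of 2*sqrt(2)*t**(7/2) enters the sum
on [1/2, 3/4) integrate f = 8*t**4 against the kernel
between 3/4 and 3/2 the integrand is t*log(2*t)/2·t^(s-1)
between 3/2 and ∞ the integrand is 1/(16*t**2)·t^(s-1)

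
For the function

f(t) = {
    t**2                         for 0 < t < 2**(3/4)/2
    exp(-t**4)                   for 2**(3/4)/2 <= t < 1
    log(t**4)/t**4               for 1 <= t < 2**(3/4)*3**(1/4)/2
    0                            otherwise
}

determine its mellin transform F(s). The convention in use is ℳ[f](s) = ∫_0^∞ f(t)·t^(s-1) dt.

(2**(3/4)/2)**s*(3*2**(s/4)*(s + 2)*(s**2 - 8*s + 16)*uppergamma(s/4, 1/2) - 3*2**(s/4)*(s + 2)*(s**2 - 8*s + 16)*uppergamma(s/4, 1) + 48*2**(s/4)*(s + 2) + 3**(s/4)*s*(s + 2)*(-8*log(2) + 8*log(3)) - 32*3**(s/4)*(s + 2) + 3**(s/4)*(s + 2)*(-32*log(3) + 32*log(2)) + 6*sqrt(2)*(s**2 - 8*s + 16))/(12*(s + 2)*(s**2 - 8*s + 16))
  Re(s) > -2

invert the power substitution to get t on [0, sqrt(2)/2); exp(-t**2) on [sqrt(2)/2, 1); log(t**2)/t**2 on [1, sqrt(6)/2)
undo the power substitution: sqrt(t) on [0, 1/2); exp(-t) on [1/2, 1); log(t)/t on [1, 3/2)
f breaks at 2**(3/4)/2, 1 into 3 integrals to sum
the [0, 2**(3/4)/2) slice contributes ∫ t**2·t^(s-1) dt
on [2**(3/4)/2, 1) integrate f = exp(-t**4) against the kernel
segment [1, 2**(3/4)*3**(1/4)/2) carries log(t**4)/t**4; integrate it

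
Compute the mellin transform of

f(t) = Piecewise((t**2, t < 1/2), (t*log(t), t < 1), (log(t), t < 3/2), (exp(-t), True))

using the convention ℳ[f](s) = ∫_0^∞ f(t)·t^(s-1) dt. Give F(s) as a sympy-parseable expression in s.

summing 4 kernel integrals split by 1/2, 1, 3/2 yields ℳ[f](s)
segment 0 to 1/2 holds t**2; add its integral
∫ t*log(t)·t^(s-1) over [1/2, 1)
∫ over [1, 3/2) of log(t)·t^(s-1) joins the sum
on [3/2, ∞) integrate f = exp(-t) against the kernel

(4*2**s*s**2*(s + 2)*(s**2 + 2*s + 1)*uppergamma(s, 3/2) - 4*2**s*s**2*(s + 2) + 4*2**s*(s + 2)*(s**2 + 2*s + 1) + 3**s*s*(s + 2)*(-4*log(2) + 4*log(3))*(s**2 + 2*s + 1) - 4*3**s*(s + 2)*(s**2 + 2*s + 1) + s**3*(s + 2)*log(4) + s**2*(s + 2)*log(4) + 2*s**2*(s + 2) + s**2*(s**2 + 2*s + 1))/(4*2**s*s**2*(s + 2)*(s**2 + 2*s + 1))
  Re(s) > -2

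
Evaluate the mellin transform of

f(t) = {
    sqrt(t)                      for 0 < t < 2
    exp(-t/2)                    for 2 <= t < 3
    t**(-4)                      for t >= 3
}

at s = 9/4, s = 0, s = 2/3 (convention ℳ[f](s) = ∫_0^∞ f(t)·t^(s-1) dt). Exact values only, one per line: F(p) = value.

F(9/4) = -4*2**(1/4)*uppergamma(9/4, 3/2) + 4*3**(1/4)/63 + 16*2**(3/4)/11 + 4*2**(1/4)*uppergamma(9/4, 1)
F(0) = Ei(-3/2) + 1/324 - Ei(-1) + 2*sqrt(2)
F(2/3) = -2**(2/3)*uppergamma(2/3, 3/2) + 3**(2/3)/270 + 2**(2/3)*uppergamma(2/3, 1) + 12*2**(1/6)/7

f breaks at 2, 3 into 3 integrals to sum
the [0, 2) slice contributes ∫ sqrt(t)·t^(s-1) dt
on [2, 3): add ∫ exp(-t/2)·t^(s-1) dt
∫ over [3, ∞) of t**(-4)·t^(s-1) joins the sum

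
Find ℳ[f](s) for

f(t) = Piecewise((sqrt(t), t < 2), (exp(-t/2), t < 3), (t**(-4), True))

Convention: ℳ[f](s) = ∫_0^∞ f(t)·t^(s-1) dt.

treat the 3 regions marked off by 2, 3 separately and sum
∫ over [0, 2) of sqrt(t)·t^(s-1) joins the sum
[2, 3) adds the kernel integral of exp(-t/2)
piece [3, ∞): integrate t**(-4) against the kernel

(2**s*(s - 4)*(2*s + 1)*uppergamma(s, 1) - 2**s*(s - 4)*(2*s + 1)*uppergamma(s, 3/2) + 2*2**(s + 1/2)*(s - 4) - 3**s*(2*s + 1)/81)/((s - 4)*(2*s + 1))
  -1/2 < Re(s) < 4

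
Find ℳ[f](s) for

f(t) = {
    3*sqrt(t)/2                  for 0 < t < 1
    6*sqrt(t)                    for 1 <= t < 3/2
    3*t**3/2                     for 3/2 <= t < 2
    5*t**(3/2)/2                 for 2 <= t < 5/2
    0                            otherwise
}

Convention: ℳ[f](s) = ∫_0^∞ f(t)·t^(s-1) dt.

(-10*2**(s + 3/2)*(s + 3)*(2*s + 1) + 3*2**(s + 3)*(2*s + 1)*(2*s + 3) + 24*(3/2)**(s + 1/2)*(s + 3)*(2*s + 3) - 3*(3/2)**(s + 3)*(2*s + 1)*(2*s + 3) + 10*(5/2)**(s + 3/2)*(s + 3)*(2*s + 1) - 18*(s + 3)*(2*s + 3))/(2*(s + 3)*(2*s + 1)*(2*s + 3))
  Re(s) > -1/2

linearity at 1, 3/2, 2 turns ℳ[f](s) into 4 summed integrals
∫ 3*sqrt(t)/2·t^(s-1) over [0, 1)
over [1, 3/2), the kernel integral of 6*sqrt(t) enters the sum
segment 3/2 to 2 holds 3*t**3/2; add its integral
segment [2, 5/2) carries 5*t**(3/2)/2; integrate it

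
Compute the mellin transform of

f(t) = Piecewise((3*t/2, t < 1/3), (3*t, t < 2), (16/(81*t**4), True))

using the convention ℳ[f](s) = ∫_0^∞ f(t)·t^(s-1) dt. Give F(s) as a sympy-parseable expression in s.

(970*6**s*s - 3890*6**s - 81*s + 324)/(162*3**s*(s**2 - 3*s - 4))
  -1 < Re(s) < 4

remove the common scale on t first: t on [0, 1/2); 2*t on [1/2, 3); t**(-4) on [3, ∞)
cuts at 1/3, 2: linearity sums the 3 kernel integrals
[0, 1/3) adds the kernel integral of 3*t/2
∫ 3*t·t^(s-1) over [1/3, 2)
segment [2, ∞) carries 16/(81*t**4); integrate it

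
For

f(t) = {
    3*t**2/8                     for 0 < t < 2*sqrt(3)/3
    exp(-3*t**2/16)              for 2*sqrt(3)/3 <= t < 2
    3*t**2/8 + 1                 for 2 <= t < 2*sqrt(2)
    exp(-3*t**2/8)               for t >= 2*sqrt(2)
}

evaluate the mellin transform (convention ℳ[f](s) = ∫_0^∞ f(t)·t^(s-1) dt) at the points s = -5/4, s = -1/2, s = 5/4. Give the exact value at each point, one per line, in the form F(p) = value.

F(-5/4) = 2**(3/4)*3**(5/8)*(-48*3**(3/8) - 15*2**(3/4)*uppergamma(-5/8, 3/4) + 30*2**(3/8)*uppergamma(-5/8, 3) + 15*2**(3/4)*uppergamma(-5/8, 1/4) + 80 + 64*6**(3/8))/480
F(-1/2) = -3**(1/4)*uppergamma(-1/4, 3/4)/4 + 6**(1/4)*uppergamma(-1/4, 3)/4 + sqrt(2)*3**(1/4)/6 + 3**(1/4)*uppergamma(-1/4, 1/4)/4 + sqrt(2)/2
F(5/4) = 2**(1/4)*3**(3/8)*(-164*3**(5/8) - 130*2**(1/4)*uppergamma(5/8, 3/4) + 65*2**(5/8)*uppergamma(5/8, 3) + 20 + 130*2**(1/4)*uppergamma(5/8, 1/4) + 224*6**(5/8))/195

strip the common scale on t: 3*t**2/2 on [0, sqrt(3)/3); exp(-3*t**2/4) on [sqrt(3)/3, 1); 3*t**2/2 + 1 on [1, sqrt(2)); …
reversing the power substitution: 3*t/2 on [0, 1/3); exp(-3*t/4) on [1/3, 1); 3*t/2 + 1 on [1, 2); …
back out the common scale on t: t on [0, 1/2); exp(-t/2) on [1/2, 3/2); t + 1 on [3/2, 3); …
the 4 pieces separated at 2*sqrt(3)/3, 2, 2*sqrt(2) each add one integral
on [0, 2*sqrt(3)/3): add ∫ 3*t**2/8·t^(s-1) dt
∫ over [2*sqrt(3)/3, 2) of exp(-3*t**2/16)·t^(s-1) joins the sum
on [2, 2*sqrt(2)): add ∫ (3*t**2/8 + 1)·t^(s-1) dt
on [2*sqrt(2), ∞): add ∫ exp(-3*t**2/8)·t^(s-1) dt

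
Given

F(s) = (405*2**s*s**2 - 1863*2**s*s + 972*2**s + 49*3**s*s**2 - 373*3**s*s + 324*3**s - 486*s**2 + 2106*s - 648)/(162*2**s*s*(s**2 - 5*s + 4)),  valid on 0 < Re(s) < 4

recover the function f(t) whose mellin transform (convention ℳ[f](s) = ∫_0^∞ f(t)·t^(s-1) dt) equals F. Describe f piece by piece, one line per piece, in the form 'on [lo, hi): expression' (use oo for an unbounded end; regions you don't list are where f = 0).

invert the shared t-power to get t on [0, 1/2); 2*t + 1 on [1/2, 1); t/2 on [1, 3/2); …
summing 4 kernel integrals split by 1/2, 1, 3/2 yields ℳ[f](s)
[0, 1/2) adds the kernel integral of 1
the [1/2, 1) slice contributes ∫ (2*t + 1)/t·t^(s-1) dt
segment [1, 3/2) carries 1/2; integrate it
for t in [3/2, ∞): the term is ∫ t**(-4)·t^(s-1)

on [0, 1/2): 1
on [1/2, 1): (2*t + 1)/t
on [1, 3/2): 1/2
on [3/2, oo): t**(-4)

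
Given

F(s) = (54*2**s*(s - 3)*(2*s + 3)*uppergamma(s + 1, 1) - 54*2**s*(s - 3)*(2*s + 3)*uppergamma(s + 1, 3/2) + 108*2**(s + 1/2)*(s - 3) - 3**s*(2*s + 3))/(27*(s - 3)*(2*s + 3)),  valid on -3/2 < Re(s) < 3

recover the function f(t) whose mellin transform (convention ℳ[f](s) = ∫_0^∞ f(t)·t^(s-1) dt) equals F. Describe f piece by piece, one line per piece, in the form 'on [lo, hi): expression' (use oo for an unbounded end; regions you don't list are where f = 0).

undo the shared t-power: sqrt(t) on [0, 2); exp(-t/2) on [2, 3); t**(-4) on [3, ∞)
cuts at 2, 3: linearity sums the 3 kernel integrals
on [0, 2) integrate f = t**(3/2) against the kernel
[2, 3) adds the kernel integral of t*exp(-t/2)
on [3, ∞) integrate f = t**(-3) against the kernel

on [0, 2): t**(3/2)
on [2, 3): t*exp(-t/2)
on [3, oo): t**(-3)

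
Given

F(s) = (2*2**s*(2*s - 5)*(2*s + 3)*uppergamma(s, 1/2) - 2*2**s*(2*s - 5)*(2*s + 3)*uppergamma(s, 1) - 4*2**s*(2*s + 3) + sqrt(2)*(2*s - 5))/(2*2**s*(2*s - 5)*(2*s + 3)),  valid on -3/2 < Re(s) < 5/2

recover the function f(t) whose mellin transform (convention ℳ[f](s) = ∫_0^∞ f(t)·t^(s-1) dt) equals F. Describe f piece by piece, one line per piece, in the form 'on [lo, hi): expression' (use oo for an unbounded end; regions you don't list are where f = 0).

along the cuts 1/2, 1, ℳ[f](s) splits into 3 integrals
between 0 and 1/2 the integrand is t**(3/2)·t^(s-1)
segment 1/2 to 1 holds exp(-t); add its integral
for t in [1, ∞): the term is ∫ t**(-5/2)·t^(s-1)

on [0, 1/2): t**(3/2)
on [1/2, 1): exp(-t)
on [1, oo): t**(-5/2)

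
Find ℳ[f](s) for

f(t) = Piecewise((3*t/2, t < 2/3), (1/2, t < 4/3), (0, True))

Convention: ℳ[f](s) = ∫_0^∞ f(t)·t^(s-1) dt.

undo the common scale on t: 3*t on [0, 1/3); 1/2 on [1/3, 2/3)
strip the common scale on t: t on [0, 1); 1/2 on [1, 2)
the 2 pieces separated at 2/3 each add one integral
∫ over [0, 2/3) of 3*t/2·t^(s-1) joins the sum
over [2/3, 4/3), the kernel integral of 1/2 enters the sum

2**s*(2**s*(s + 1) + s - 1)/(2*3**s*s*(s + 1))
  Re(s) > -1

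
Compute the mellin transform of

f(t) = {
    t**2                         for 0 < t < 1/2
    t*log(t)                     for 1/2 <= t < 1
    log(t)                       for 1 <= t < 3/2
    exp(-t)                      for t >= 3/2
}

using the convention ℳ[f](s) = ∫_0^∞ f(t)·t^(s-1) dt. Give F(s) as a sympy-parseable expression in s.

the 4 pieces separated at 1/2, 1, 3/2 each add one integral
∫ over [0, 1/2) of t**2·t^(s-1) joins the sum
over [1/2, 1), the kernel integral of t*log(t) enters the sum
∫ over [1, 3/2) of log(t)·t^(s-1) joins the sum
∫ exp(-t)·t^(s-1) over [3/2, ∞)

(4*2**s*s**2*(s + 2)*(s**2 + 2*s + 1)*uppergamma(s, 3/2) - 4*2**s*s**2*(s + 2) + 4*2**s*(s + 2)*(s**2 + 2*s + 1) + 3**s*s*(s + 2)*(-4*log(2) + 4*log(3))*(s**2 + 2*s + 1) - 4*3**s*(s + 2)*(s**2 + 2*s + 1) + s**3*(s + 2)*log(4) + s**2*(s + 2)*log(4) + 2*s**2*(s + 2) + s**2*(s**2 + 2*s + 1))/(4*2**s*s**2*(s + 2)*(s**2 + 2*s + 1))
  Re(s) > -2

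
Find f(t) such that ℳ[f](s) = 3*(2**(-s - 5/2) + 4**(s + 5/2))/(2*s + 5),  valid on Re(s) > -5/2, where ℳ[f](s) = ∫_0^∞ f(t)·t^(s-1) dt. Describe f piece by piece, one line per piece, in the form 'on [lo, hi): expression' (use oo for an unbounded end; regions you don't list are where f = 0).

on [0, 1/2): 3*t**(5/2)
on [1/2, 4): 3*t**(5/2)/2

cuts at 1/2: linearity sums the 2 kernel integrals
the [0, 1/2) slice contributes ∫ 3*t**(5/2)·t^(s-1) dt
for t in [1/2, 4): the term is ∫ 3*t**(5/2)/2·t^(s-1)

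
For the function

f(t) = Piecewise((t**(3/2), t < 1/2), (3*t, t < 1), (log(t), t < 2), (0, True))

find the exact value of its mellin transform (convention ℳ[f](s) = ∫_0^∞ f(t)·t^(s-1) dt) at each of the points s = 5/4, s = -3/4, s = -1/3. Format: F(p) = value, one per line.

summing 3 kernel integrals split by 1/2, 1 yields ℳ[f](s)
between 0 and 1/2 the integrand is t**(3/2)·t^(s-1)
on [1/2, 1) integrate f = 3*t against the kernel
segment [1, 2) carries log(t); integrate it

F(5/4) = -679*2**(1/4)/550 - 2**(3/4)/6 + 8*2**(1/4)*log(2)/5 + 148/75
F(-3/4) = -6*2**(3/4) - 2*2**(1/4)*log(2)/3 - 2*2**(1/4)/9 + 124/9
F(-1/3) = -9*2**(2/3)/2 - 9*2**(1/3)/4 - 3*2**(2/3)*log(2)/2 + 3*2**(5/6)/14 + 27/2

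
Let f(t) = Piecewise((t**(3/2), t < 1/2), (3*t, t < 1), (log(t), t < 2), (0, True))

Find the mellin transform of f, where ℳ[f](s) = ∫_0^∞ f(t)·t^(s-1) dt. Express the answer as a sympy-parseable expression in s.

(-2*2**(2*s)*(s + 1)*(2*s + 3) + 6*2**s*s**2*(2*s + 3) + 2*2**s*(s + 1)*(2*s + 3) + 4**s*s*(s + 1)*(2*s + 3)*log(4) + sqrt(2)*s**2*(s + 1) - 3*s**2*(2*s + 3))/(2*2**s*s**2*(s + 1)*(2*s + 3))
  Re(s) > -3/2

decompose at 1/2, 1; ℳ[f](s) sums the 3 pieces' integrals
for t in [0, 1/2): the term is ∫ t**(3/2)·t^(s-1)
[1/2, 1) adds the kernel integral of 3*t
the [1, 2) slice contributes ∫ log(t)·t^(s-1) dt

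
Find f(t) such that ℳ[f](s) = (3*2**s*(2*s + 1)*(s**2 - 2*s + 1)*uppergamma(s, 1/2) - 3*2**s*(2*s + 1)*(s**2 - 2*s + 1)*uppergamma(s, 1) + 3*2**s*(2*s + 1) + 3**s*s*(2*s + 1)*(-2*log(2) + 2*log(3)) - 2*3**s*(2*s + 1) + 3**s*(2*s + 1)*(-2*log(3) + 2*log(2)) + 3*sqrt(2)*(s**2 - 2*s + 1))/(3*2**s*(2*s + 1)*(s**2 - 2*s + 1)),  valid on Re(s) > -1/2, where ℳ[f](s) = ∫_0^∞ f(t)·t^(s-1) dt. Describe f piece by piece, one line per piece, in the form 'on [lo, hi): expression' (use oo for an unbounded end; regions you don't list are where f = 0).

breakpoints 1/2, 1: one integral from each of the 3 segments
piece [0, 1/2): integrate sqrt(t) against the kernel
between 1/2 and 1 the integrand is exp(-t)·t^(s-1)
segment [1, 3/2) carries log(t)/t; integrate it

on [0, 1/2): sqrt(t)
on [1/2, 1): exp(-t)
on [1, 3/2): log(t)/t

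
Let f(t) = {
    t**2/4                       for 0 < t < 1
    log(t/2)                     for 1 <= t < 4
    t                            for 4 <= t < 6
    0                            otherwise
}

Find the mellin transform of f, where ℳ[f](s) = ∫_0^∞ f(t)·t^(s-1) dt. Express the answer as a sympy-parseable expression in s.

peel off the common scale on t: t**2 on [0, 1/2); log(t) on [1/2, 2); 2*t on [2, 3)
f breaks at 1, 4 into 3 integrals to sum
[0, 1) adds the kernel integral of t**2/4
on [1, 4) integrate f = log(t/2) against the kernel
segment 4 to 6 holds t; add its integral

(-16*2**(2*s)*s**2*(s + 2) + 4*2**(2*s)*s*(s + 1)*(s + 2)*log(2) - 4*2**(2*s)*(s + 1)*(s + 2) + 24*6**s*s**2*(s + 2) + s**2*(s + 1) + 4*s*(s + 1)*(s + 2)*log(2) + 4*(s + 1)*(s + 2))/(4*s**2*(s + 1)*(s + 2))
  Re(s) > -2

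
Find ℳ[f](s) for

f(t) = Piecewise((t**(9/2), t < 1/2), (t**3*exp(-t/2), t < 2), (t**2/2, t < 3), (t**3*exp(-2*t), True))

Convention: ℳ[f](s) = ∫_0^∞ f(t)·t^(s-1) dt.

(8*24**s*(s + 2)*(2*s + 9)*uppergamma(s + 3, 1/4) - 8*24**s*(s + 2)*(2*s + 9)*uppergamma(s + 3, 1) - 2*24**s*(2*s + 9) + 9*6**(2*s)*(2*s + 9)/2 + 6**s*(s + 2)*(2*s + 9)*uppergamma(s + 3, 6)/8 + sqrt(2)*6**s*(s + 2)/16)/(12**s*(s + 2)*(2*s + 9))
  Re(s) > -9/2

invert the shared t-power to get t**(5/2) on [0, 1/2); t*exp(-t/2) on [1/2, 2); 1/2 on [2, 3); …
reversing the shared t-power: t**(3/2) on [0, 1/2); exp(-t/2) on [1/2, 2); 1/(2*t) on [2, 3); …
linearity at 1/2, 2, 3 turns ℳ[f](s) into 4 summed integrals
over [0, 1/2), the kernel integral of t**(9/2) enters the sum
between 1/2 and 2 the integrand is t**3*exp(-t/2)·t^(s-1)
for t in [2, 3): the term is ∫ t**2/2·t^(s-1)
piece [3, ∞): integrate t**3*exp(-2*t) against the kernel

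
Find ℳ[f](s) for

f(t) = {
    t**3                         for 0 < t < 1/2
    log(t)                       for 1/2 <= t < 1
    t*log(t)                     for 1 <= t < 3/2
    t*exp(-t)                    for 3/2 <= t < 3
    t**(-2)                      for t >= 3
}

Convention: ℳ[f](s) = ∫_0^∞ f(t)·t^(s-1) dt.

remove the power substitution first: t**(3/2) on [0, 1/4); log(sqrt(t)) on [1/4, 1); sqrt(t)*log(sqrt(t)) on [1, 9/4); …
invert the shared t-power to get t on [0, 1/4); log(sqrt(t))/sqrt(t) on [1/4, 1); log(sqrt(t)) on [1, 9/4); …
reversing the power substitution: t**2 on [0, 1/2); log(t)/t on [1/2, 1); log(t) on [1, 3/2); …
cuts at 1/2, 1, 3/2, 3: linearity sums the 5 kernel integrals
over [0, 1/2), the kernel integral of t**3 enters the sum
[1/2, 1) adds the kernel integral of log(t)
∫ t*log(t)·t^(s-1) over [1, 3/2)
∫ over [3/2, 3) of t*exp(-t)·t^(s-1) joins the sum
∫ t**(-2)·t^(s-1) over [3, ∞)

(72*2**s*(s - 2)*(s + 1)**2*(s + 3)*(2*s - (s + 1)**2 + 1)*uppergamma(s + 1, 3/2) - 72*2**s*(s - 2)*(s + 1)**2*(s + 3)*(2*s - (s + 1)**2 + 1)*uppergamma(s + 1, 3) + 72*2**s*(s - 2)*(s + 1)**2*(s + 3) + 72*2**s*(s - 2)*(s + 3)*(2*s - (s + 1)**2 + 1) + 3**s*(s - 2)*(s + 1)*(s + 3)*(-108*log(2) + 108*log(3))*(2*s - (s + 1)**2 + 1) - 108*3**s*(s - 2)*(s + 3)*(2*s - (s + 1)**2 + 1) - 8*6**s*(s + 1)**2*(s + 3)*(2*s - (s + 1)**2 + 1) - 72*(s - 2)*(s + 1)**3*(s + 3)*log(2) - 72*(s - 2)*(s + 1)**2*(s + 3) + 72*(s - 2)*(s + 1)**2*(s + 3)*log(2) + 9*(s - 2)*(s + 1)**2*(2*s - (s + 1)**2 + 1))/(72*2**s*(s - 2)*(s + 1)**2*(s + 3)*(2*s - (s + 1)**2 + 1))
  -3 < Re(s) < 2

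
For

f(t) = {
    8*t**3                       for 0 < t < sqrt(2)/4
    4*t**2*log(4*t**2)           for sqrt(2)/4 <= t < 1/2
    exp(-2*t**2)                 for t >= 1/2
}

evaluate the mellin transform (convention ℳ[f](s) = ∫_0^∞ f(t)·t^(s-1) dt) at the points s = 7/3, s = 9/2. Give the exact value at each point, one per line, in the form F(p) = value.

undo the common scale on t: t**3 on [0, sqrt(2)/2); t**2*log(t**2) on [sqrt(2)/2, 1); exp(-t**2/2) on [1, ∞)
undo the power substitution: t**(3/2) on [0, 1/2); t*log(t) on [1/2, 1); exp(-t/2) on [1, ∞)
split f at sqrt(2)/4, 1/2: ℳ[f](s) collects 3 kernel integrals
segment [0, sqrt(2)/4) carries 8*t**3; integrate it
between sqrt(2)/4 and 1/2 the integrand is 4*t**2*log(4*t**2)·t^(s-1)
the [1/2, ∞) slice contributes ∫ exp(-2*t**2)·t^(s-1) dt

F(7/3) = sqrt(2)*(-2304*2**(1/6) + 576 + 507*sqrt(2) + 1248*log(2) + 21632*2**(1/3)*uppergamma(7/6, 1/2))/173056
F(9/2) = 2**(1/4)*(-960*2**(1/4) + 120 + 169*sqrt(2) + 390*log(2) + 40560*sqrt(2)*uppergamma(9/4, 1/2))/648960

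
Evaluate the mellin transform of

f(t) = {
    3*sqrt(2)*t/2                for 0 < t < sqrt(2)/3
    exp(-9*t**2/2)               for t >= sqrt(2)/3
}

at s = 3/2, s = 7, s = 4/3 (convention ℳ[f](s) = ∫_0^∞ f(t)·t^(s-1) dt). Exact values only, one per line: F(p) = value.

F(3/2) = 2**(3/4)*sqrt(3)*(5*uppergamma(3/4, 1) + 4)/90
F(7) = sqrt(2)*(E*(2 + 15*sqrt(pi)*erfc(1)) + 58)*exp(-1)/4374
F(4/3) = 6**(2/3)*(7*uppergamma(2/3, 1) + 6)/126

strip the power substitution: 3*sqrt(2)*sqrt(t)/2 on [0, 2/9); exp(-9*t/2) on [2/9, ∞)
undo the common scale on t: sqrt(6)*sqrt(t)/2 on [0, 2/3); exp(-3*t/2) on [2/3, ∞)
reversing the common scale on t: sqrt(t) on [0, 1); exp(-t) on [1, ∞)
breakpoints sqrt(2)/3: one integral from each of the 2 segments
the [0, sqrt(2)/3) slice contributes ∫ 3*sqrt(2)*t/2·t^(s-1) dt
on [sqrt(2)/3, ∞) integrate f = exp(-9*t**2/2) against the kernel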